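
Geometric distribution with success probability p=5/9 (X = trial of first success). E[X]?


For geometric (trials until first success), E[X] = 1/p = 1/(5/9) = 9/5

9/5


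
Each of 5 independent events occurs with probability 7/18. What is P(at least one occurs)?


P(at least one) = 1 - P(none)
P(none) = (1 - 7/18)^5 = (11/18)^5 = 161051/1889568
P(at least one) = 1 - 161051/1889568 = 1728517/1889568

1728517/1889568


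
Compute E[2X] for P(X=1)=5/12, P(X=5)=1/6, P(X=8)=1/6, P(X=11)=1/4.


E[2X] = sum(g(x)*P(x))
= 2*5/12 + 10*1/6 + 16*1/6 + 22*1/4
= 32/3

32/3


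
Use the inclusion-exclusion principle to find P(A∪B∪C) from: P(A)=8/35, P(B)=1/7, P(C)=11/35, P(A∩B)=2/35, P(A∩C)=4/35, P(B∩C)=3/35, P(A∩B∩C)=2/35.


P(A∪B∪C) = P(A)+P(B)+P(C) - P(AB)-P(AC)-P(BC) + P(ABC)
= 8/35+1/7+11/35 - 2/35-4/35-3/35 + 2/35
= 17/35

17/35


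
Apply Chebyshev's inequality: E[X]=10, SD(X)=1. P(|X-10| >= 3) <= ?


k = 3/1 = 3
Chebyshev: P(|X-mu| >= k*sigma) <= 1/k^2 = 1/3^2 = 1/9

1/9


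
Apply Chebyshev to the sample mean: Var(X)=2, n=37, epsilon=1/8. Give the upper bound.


Var(Xbar) = Var(X)/n = 2/37
Chebyshev: P(|Xbar-mu| >= 1/8) <= Var(Xbar)/(1/8)^2 = (2/37)/(1/64) = 128/37
Bound exceeds 1, so trivial bound: 1

1


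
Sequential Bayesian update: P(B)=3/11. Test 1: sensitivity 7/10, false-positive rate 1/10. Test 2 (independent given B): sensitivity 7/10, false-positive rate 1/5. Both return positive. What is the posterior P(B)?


After test 1: P(+) = 7/10*3/11 + 1/10*8/11 = 29/110
P(B|+) = (21/110)/(29/110) = 21/29
After test 2 (use post1 as new prior): P(+) = 7/10*21/29 + 1/5*8/29 = 163/290
P(B|+,+) = (147/290)/(163/290) = 147/163

147/163


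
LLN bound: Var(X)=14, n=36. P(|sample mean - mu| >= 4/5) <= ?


Var(Xbar) = Var(X)/n = 14/36
Chebyshev: P(|Xbar-mu| >= 4/5) <= Var(Xbar)/(4/5)^2 = (7/18)/(16/25) = 175/288

175/288


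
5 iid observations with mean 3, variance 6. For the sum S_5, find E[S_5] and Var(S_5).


E[S_n] = n*mu = 5*3 = 15
Var(S_n) = n*sigma^2 = 5*6 = 30

E[S_5]=15, Var(S_5)=30


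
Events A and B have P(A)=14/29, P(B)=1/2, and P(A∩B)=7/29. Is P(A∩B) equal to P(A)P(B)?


P(A)*P(B) = 14/29*1/2 = 7/29
P(A∩B) = 7/29, which equals P(A)P(B), so independent

Yes, A and B are independent


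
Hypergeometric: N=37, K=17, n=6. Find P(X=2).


P(X=2) = C(17,2)*C(20,4) / C(37,6)
= 136*4845 / 2324784
= 658920/2324784 = 1615/5698

1615/5698


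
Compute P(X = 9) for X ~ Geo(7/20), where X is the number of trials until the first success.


P(X=9) = (1-p)^8 * p = (13/20)^8 * 7/20
= 815730721/25600000000 * 7/20 = 5710115047/512000000000

5710115047/512000000000


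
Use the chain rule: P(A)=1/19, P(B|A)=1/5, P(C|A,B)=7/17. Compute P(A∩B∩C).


P(A∩B∩C) = P(A) * P(B|A) * P(C|A∩B)
= 1/19 * 1/5 * 7/17
= 1/95 * 7/17 = 7/1615

7/1615


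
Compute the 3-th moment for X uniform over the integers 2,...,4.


E[X^3] = (1/3) * sum(x^3 for x=2..4)
= 99/3 = 33

33


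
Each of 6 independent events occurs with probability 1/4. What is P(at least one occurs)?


P(at least one) = 1 - P(none)
P(none) = (1 - 1/4)^6 = (3/4)^6 = 729/4096
P(at least one) = 1 - 729/4096 = 3367/4096

3367/4096


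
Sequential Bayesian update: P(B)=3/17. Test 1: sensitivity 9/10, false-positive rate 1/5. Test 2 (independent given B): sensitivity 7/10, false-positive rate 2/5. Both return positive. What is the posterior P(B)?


After test 1: P(+) = 9/10*3/17 + 1/5*14/17 = 11/34
P(B|+) = (27/170)/(11/34) = 27/55
After test 2 (use post1 as new prior): P(+) = 7/10*27/55 + 2/5*28/55 = 301/550
P(B|+,+) = (189/550)/(301/550) = 27/43

27/43


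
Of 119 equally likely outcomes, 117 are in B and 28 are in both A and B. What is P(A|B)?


P(A|B) = P(A∩B)/P(B) = (28/119)/(117/119) = 28/117

28/117


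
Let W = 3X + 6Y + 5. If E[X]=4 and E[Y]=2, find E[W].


E[3X + 6Y + 5] = 3*E[X] + 6*E[Y] + 5
= (3)*(4) + (6)*(2) + (5)
= 12 + 12 + 5 = 29

29


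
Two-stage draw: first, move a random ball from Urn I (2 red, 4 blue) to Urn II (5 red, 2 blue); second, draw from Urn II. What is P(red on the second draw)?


P(transfer red) = 2/6 = 1/3; P(transfer blue) = 2/3
If red transferred: Urn II has 6 red of 8, so P(red|red moved) = 3/4
If blue transferred: Urn II has 5 red of 8, so P(red|blue moved) = 5/8
By total probability: P(red) = 1/3*3/4 + 2/3*5/8 = 2/3

2/3


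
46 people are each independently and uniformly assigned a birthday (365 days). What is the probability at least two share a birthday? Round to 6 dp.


P(all different) = prod((365-i)/365 for i=0..45) = 0.051747
P(at least one match) = 1 - 0.051747 = 0.948253

0.948253


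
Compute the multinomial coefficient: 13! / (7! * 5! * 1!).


13! = 6227020800
Denominator: 7!=5040 * 5!=120 * 1!=1
Coefficient = 6227020800 / 604800 = 10296

10296


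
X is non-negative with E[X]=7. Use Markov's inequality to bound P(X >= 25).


Markov: P(X >= a) <= E[X]/a
P(X >= 25) <= 7/25

7/25


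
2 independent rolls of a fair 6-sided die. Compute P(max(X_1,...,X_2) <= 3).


P(max <= 3) = P(all X_i <= 3) = (P(X_1 <= 3))^2
= (3/6)^2 = (1/2)^2 = 1/4

1/4


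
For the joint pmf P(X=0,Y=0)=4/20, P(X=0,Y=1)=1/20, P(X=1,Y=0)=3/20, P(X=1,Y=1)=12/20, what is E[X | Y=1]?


P(Y=1) = 13/20
E[X|Y=1] = (0*1 + 1*12)/13 = 12/13

12/13


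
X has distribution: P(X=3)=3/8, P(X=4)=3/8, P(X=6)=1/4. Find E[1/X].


E[1/X] = sum(g(x)*P(x))
= 1/3*3/8 + 1/4*3/8 + 1/6*1/4
= 25/96

25/96


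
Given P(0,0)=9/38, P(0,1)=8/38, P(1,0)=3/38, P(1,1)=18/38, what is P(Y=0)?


P(Y=0) = P(0,0)+P(1,0) = 9/38 + 3/38 = 12/38 = 6/19

6/19


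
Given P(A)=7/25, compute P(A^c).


P(A') = 1 - P(A) = 1 - 7/25 = 18/25

18/25


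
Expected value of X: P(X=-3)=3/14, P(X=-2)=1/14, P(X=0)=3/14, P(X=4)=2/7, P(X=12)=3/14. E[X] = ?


E[X] = sum(x * P(x))
= -3*3/14 - 2*1/14 + 0*3/14 + 4*2/7 + 12*3/14
= 41/14

41/14


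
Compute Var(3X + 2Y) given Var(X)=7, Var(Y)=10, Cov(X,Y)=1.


Var(3X + 2Y) = 3^2*Var(X) + 2^2*Var(Y) + 2*3*2*Cov(X,Y)
= 9*7 + 4*10 + 12*1
= 63 + 40 + 12 = 115

115


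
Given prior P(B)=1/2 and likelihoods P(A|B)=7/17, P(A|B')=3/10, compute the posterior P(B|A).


P(A) = P(A|B)P(B) + P(A|B')P(B') = 7/17*1/2 + 3/10*1/2 = 121/340
P(B|A) = P(A|B)P(B)/P(A) = (7/34)/(121/340) = 70/121

70/121


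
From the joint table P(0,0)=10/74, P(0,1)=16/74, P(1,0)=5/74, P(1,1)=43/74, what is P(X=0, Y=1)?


Read from table: P(X=0, Y=1) = 16/74 = 8/37

8/37


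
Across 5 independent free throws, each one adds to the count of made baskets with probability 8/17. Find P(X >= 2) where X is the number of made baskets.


P(X>=2) = P(X=2) + P(X=3) + P(X=4) + P(X=5)
= 466560/1419857 + 414720/1419857 + 184320/1419857 + 32768/1419857
= 1098368/1419857

1098368/1419857


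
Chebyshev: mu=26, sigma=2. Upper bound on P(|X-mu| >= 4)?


k = 4/2 = 2
Chebyshev: P(|X-mu| >= k*sigma) <= 1/k^2 = 1/2^2 = 1/4

1/4


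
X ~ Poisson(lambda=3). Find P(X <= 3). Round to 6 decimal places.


P(X<=3) = e^(-3)*3^0/0! + e^(-3)*3^1/1! + e^(-3)*3^2/2! + e^(-3)*3^3/3!
≈ 0.0497870684 + 0.1493612051 + 0.2240418077 + 0.2240418077
= 0.6472318889
≈ 0.647232

0.647232


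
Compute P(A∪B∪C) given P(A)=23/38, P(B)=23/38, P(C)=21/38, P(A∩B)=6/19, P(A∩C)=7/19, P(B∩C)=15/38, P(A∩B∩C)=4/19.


P(A∪B∪C) = P(A)+P(B)+P(C) - P(AB)-P(AC)-P(BC) + P(ABC)
= 23/38+23/38+21/38 - 6/19-7/19-15/38 + 4/19
= 17/19

17/19


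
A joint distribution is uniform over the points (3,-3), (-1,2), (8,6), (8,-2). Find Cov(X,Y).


E[X]=9/2, E[Y]=3/4, E[XY]=21/4
Cov(X,Y) = E[XY] - E[X]E[Y] = 21/4 - 9/2*3/4 = 15/8

15/8


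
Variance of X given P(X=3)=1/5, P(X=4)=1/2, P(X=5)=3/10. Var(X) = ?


E[X] = 41/10, E[X^2] = 173/10
Var(X) = E[X^2] - (E[X])^2 = 173/10 - (41/10)^2 = 49/100

49/100


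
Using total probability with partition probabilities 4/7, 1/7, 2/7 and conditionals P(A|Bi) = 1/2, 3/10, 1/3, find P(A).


P(A) = P(A|B1)P(B1) + P(A|B2)P(B2) + P(A|B3)P(B3)
= 1/2*4/7 + 3/10*1/7 + 1/3*2/7
= 2/7 + 3/70 + 2/21 = 89/210

89/210


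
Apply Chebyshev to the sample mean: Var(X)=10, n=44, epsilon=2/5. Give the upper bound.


Var(Xbar) = Var(X)/n = 10/44
Chebyshev: P(|Xbar-mu| >= 2/5) <= Var(Xbar)/(2/5)^2 = (5/22)/(4/25) = 125/88
Bound exceeds 1, so trivial bound: 1

1


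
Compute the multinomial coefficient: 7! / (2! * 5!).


7! = 5040
Denominator: 2!=2 * 5!=120
Coefficient = 5040 / 240 = 21

21


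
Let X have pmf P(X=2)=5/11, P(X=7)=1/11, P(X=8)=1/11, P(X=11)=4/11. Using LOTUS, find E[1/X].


E[1/X] = sum(g(x)*P(x))
= 1/2*5/11 + 1/7*1/11 + 1/8*1/11 + 1/11*4/11
= 1929/6776

1929/6776


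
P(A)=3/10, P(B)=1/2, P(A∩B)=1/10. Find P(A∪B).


P(A∪B) = P(A) + P(B) - P(A∩B)
= 3/10 + 1/2 - 1/10 = 7/10

7/10


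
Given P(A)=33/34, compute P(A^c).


P(A') = 1 - P(A) = 1 - 33/34 = 1/34

1/34


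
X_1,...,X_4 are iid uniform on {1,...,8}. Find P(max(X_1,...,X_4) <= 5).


P(max <= 5) = P(all X_i <= 5) = (P(X_1 <= 5))^4
= (5/8)^4 = 625/4096

625/4096


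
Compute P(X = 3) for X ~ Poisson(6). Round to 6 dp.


P(X=3) = e^(-6) * 6^3 / 3!
≈ 0.002478752177 * 216 / 6
≈ 0.089235

0.089235


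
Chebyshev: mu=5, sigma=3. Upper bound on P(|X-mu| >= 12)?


k = 12/3 = 4
Chebyshev: P(|X-mu| >= k*sigma) <= 1/k^2 = 1/4^2 = 1/16

1/16


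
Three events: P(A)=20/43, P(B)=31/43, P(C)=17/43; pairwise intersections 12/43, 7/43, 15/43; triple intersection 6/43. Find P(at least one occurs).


P(A∪B∪C) = P(A)+P(B)+P(C) - P(AB)-P(AC)-P(BC) + P(ABC)
= 20/43+31/43+17/43 - 12/43-7/43-15/43 + 6/43
= 40/43

40/43


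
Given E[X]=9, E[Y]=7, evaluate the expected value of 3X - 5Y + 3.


E[3X - 5Y + 3] = 3*E[X] - 5*E[Y] + 3
= (3)*(9) + (-5)*(7) + (3)
= 27 - 35 + 3 = -5

-5


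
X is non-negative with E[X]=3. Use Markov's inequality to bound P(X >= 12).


Markov: P(X >= a) <= E[X]/a
P(X >= 12) <= 3/12 = 1/4

1/4


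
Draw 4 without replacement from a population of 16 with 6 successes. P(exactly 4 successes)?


P(X=4) = C(6,4)*C(10,0) / C(16,4)
= 15*1 / 1820
= 15/1820 = 3/364

3/364


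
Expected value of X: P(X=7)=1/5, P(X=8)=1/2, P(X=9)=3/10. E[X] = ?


E[X] = sum(x * P(x))
= 7*1/5 + 8*1/2 + 9*3/10
= 81/10

81/10


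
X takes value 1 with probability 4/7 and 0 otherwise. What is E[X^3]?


For Bernoulli: X in {0,1}
E[X^3] = 0^3*(1-4/7) + 1^3*4/7 = 4/7

4/7


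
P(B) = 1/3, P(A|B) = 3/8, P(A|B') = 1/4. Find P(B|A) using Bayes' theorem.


P(A) = P(A|B)P(B) + P(A|B')P(B') = 3/8*1/3 + 1/4*2/3 = 7/24
P(B|A) = P(A|B)P(B)/P(A) = (1/8)/(7/24) = 3/7

3/7


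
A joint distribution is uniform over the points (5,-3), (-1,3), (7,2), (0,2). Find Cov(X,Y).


E[X]=11/4, E[Y]=1, E[XY]=-1
Cov(X,Y) = E[XY] - E[X]E[Y] = -1 - 11/4*1 = -15/4

-15/4


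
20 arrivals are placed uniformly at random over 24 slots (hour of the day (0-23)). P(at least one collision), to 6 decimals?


P(all different) = prod((24-i)/24 for i=0..19) = 0.000006
P(at least one match) = 1 - 0.000006 = 0.999994

0.999994


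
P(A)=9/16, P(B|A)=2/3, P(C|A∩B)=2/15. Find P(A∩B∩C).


P(A∩B∩C) = P(A) * P(B|A) * P(C|A∩B)
= 9/16 * 2/3 * 2/15
= 3/8 * 2/15 = 1/20

1/20


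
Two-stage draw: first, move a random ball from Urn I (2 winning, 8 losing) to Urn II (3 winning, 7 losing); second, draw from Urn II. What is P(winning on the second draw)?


P(transfer winning) = 2/10 = 1/5; P(transfer losing) = 4/5
If winning transferred: Urn II has 4 winning of 11, so P(winning|winning moved) = 4/11
If losing transferred: Urn II has 3 winning of 11, so P(winning|losing moved) = 3/11
By total probability: P(winning) = 1/5*4/11 + 4/5*3/11 = 16/55

16/55


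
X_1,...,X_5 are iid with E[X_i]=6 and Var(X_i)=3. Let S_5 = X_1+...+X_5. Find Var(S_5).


By independence, Var(S_n) = n*Var(X_1) = 5*3 = 15

15


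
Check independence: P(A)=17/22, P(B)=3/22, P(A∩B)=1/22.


P(A)*P(B) = 17/22*3/22 = 51/484
P(A∩B) = 1/22 != 51/484, so not independent

No, A and B are not independent


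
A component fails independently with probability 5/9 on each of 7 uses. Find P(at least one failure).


P(at least one) = 1 - P(none)
P(none) = (1 - 5/9)^7 = (4/9)^7 = 16384/4782969
P(at least one) = 1 - 16384/4782969 = 4766585/4782969

4766585/4782969


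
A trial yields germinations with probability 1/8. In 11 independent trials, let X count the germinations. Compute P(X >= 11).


P(X>=11) = P(X=11)
= 1/8589934592
= 1/8589934592

1/8589934592


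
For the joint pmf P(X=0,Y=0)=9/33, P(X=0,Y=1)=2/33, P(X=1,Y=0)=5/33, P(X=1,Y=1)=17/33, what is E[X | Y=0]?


P(Y=0) = 14/33
E[X|Y=0] = (0*9 + 1*5)/14 = 5/14

5/14


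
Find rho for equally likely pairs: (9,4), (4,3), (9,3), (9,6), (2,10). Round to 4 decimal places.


Cov(X,Y) = -4.5200, Var(X) = 9.0400, Var(Y) = 6.9600
rho = Cov/(sqrt(VarX)*sqrt(VarY)) = -0.5698

-0.5698


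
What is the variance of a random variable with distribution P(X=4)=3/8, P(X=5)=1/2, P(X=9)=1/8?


E[X] = 41/8, E[X^2] = 229/8
Var(X) = E[X^2] - (E[X])^2 = 229/8 - (41/8)^2 = 151/64

151/64


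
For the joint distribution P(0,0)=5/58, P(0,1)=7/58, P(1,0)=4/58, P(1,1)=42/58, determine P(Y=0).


P(Y=0) = P(0,0)+P(1,0) = 5/58 + 4/58 = 9/58

9/58


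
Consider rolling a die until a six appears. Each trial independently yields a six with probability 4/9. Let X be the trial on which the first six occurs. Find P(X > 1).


P(X > 1) = P(first 1 trials all fail) = (1-p)^1 = (5/9)^1 = 5/9

5/9


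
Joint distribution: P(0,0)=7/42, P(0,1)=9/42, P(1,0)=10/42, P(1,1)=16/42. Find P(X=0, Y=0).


Read from table: P(X=0, Y=0) = 7/42 = 1/6

1/6


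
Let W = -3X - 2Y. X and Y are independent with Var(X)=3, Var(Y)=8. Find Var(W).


Independence => Cov(X,Y)=0
Var(-3X - 2Y) = (-3)^2*Var(X) + (-2)^2*Var(Y)
= 9*3 + 4*8 = 59

59


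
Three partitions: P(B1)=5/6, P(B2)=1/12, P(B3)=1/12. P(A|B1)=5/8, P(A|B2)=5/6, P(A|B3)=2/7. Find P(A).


P(A) = P(A|B1)P(B1) + P(A|B2)P(B2) + P(A|B3)P(B3)
= 5/8*5/6 + 5/6*1/12 + 2/7*1/12
= 25/48 + 5/72 + 1/42 = 619/1008

619/1008


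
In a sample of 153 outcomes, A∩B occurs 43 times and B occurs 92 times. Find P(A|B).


P(A|B) = P(A∩B)/P(B) = (43/153)/(92/153) = 43/92

43/92


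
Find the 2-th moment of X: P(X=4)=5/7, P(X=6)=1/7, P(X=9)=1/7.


E[X^2] = sum(x^2 * P(x))
= 16*5/7 + 36*1/7 + 81*1/7
= 197/7

197/7


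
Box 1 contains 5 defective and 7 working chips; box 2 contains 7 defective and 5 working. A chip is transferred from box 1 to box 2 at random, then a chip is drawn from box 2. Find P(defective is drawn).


P(transfer defective) = 5/12; P(transfer working) = 7/12
If defective transferred: Urn II has 8 defective of 13, so P(defective|defective moved) = 8/13
If working transferred: Urn II has 7 defective of 13, so P(defective|working moved) = 7/13
By total probability: P(defective) = 5/12*8/13 + 7/12*7/13 = 89/156

89/156


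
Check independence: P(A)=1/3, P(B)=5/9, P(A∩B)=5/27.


P(A)*P(B) = 1/3*5/9 = 5/27
P(A∩B) = 5/27, which equals P(A)P(B), so independent

Yes, A and B are independent


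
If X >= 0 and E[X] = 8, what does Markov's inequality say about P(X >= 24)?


Markov: P(X >= a) <= E[X]/a
P(X >= 24) <= 8/24 = 1/3

1/3


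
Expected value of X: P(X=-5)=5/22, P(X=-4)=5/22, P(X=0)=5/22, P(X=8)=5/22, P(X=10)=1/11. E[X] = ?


E[X] = sum(x * P(x))
= -5*5/22 - 4*5/22 + 0*5/22 + 8*5/22 + 10*1/11
= 15/22

15/22


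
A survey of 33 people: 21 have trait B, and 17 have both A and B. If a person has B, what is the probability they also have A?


P(A|B) = P(A∩B)/P(B) = (17/33)/(21/33) = 17/21

17/21


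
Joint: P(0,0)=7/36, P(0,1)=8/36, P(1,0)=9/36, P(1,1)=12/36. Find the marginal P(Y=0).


P(Y=0) = P(0,0)+P(1,0) = 7/36 + 9/36 = 16/36 = 4/9

4/9


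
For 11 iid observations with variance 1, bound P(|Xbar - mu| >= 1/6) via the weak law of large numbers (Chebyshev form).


Var(Xbar) = Var(X)/n = 1/11
Chebyshev: P(|Xbar-mu| >= 1/6) <= Var(Xbar)/(1/6)^2 = (1/11)/(1/36) = 36/11
Bound exceeds 1, so trivial bound: 1

1


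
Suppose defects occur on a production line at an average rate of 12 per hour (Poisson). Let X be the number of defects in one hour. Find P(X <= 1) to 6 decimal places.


P(X<=1) = e^(-12)*12^0/0! + e^(-12)*12^1/1!
≈ 0.0000061442 + 0.0000737305
= 0.0000798747
≈ 0.000080

0.000080


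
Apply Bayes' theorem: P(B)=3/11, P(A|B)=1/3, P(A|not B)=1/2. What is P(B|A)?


P(A) = P(A|B)P(B) + P(A|B')P(B') = 1/3*3/11 + 1/2*8/11 = 5/11
P(B|A) = P(A|B)P(B)/P(A) = (1/11)/(5/11) = 1/5

1/5


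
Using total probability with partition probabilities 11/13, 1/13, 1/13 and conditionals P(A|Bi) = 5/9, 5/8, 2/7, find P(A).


P(A) = P(A|B1)P(B1) + P(A|B2)P(B2) + P(A|B3)P(B3)
= 5/9*11/13 + 5/8*1/13 + 2/7*1/13
= 55/117 + 5/104 + 2/91 = 3539/6552

3539/6552


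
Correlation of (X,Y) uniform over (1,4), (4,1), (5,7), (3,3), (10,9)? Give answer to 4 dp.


Cov(X,Y) = 6.3200, Var(X) = 9.0400, Var(Y) = 8.1600
rho = Cov/(sqrt(VarX)*sqrt(VarY)) = 0.7358

0.7358


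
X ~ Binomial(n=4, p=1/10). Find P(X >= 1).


P(X>=1) = P(X=1) + P(X=2) + P(X=3) + P(X=4)
= 729/2500 + 243/5000 + 9/2500 + 1/10000
= 3439/10000

3439/10000


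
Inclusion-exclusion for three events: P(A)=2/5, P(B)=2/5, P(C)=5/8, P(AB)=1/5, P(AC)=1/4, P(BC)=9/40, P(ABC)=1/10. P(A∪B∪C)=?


P(A∪B∪C) = P(A)+P(B)+P(C) - P(AB)-P(AC)-P(BC) + P(ABC)
= 2/5+2/5+5/8 - 1/5-1/4-9/40 + 1/10
= 17/20

17/20


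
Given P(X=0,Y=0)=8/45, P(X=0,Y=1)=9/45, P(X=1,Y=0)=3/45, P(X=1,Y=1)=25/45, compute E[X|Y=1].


P(Y=1) = 34/45
E[X|Y=1] = (0*9 + 1*25)/34 = 25/34

25/34


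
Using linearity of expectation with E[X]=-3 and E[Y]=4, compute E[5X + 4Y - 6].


E[5X + 4Y - 6] = 5*E[X] + 4*E[Y] - 6
= (5)*(-3) + (4)*(4) + (-6)
= -15 + 16 - 6 = -5

-5


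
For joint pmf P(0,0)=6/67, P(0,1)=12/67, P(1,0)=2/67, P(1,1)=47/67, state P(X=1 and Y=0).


Read from table: P(X=1, Y=0) = 2/67

2/67


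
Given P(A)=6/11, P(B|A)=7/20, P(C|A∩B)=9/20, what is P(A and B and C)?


P(A∩B∩C) = P(A) * P(B|A) * P(C|A∩B)
= 6/11 * 7/20 * 9/20
= 21/110 * 9/20 = 189/2200

189/2200


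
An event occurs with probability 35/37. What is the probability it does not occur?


P(A') = 1 - P(A) = 1 - 35/37 = 2/37

2/37


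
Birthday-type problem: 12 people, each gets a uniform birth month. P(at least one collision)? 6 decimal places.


P(all different) = prod((12-i)/12 for i=0..11) = 0.000054
P(at least one match) = 1 - 0.000054 = 0.999946

0.999946


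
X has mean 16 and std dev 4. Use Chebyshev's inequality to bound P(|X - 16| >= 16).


k = 16/4 = 4
Chebyshev: P(|X-mu| >= k*sigma) <= 1/k^2 = 1/4^2 = 1/16

1/16


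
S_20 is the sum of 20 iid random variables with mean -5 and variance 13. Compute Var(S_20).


By independence, Var(S_n) = n*Var(X_1) = 20*13 = 260

260


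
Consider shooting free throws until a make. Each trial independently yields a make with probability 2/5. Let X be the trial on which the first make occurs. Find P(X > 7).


P(X > 7) = P(first 7 trials all fail) = (1-p)^7 = (3/5)^7 = 2187/78125

2187/78125


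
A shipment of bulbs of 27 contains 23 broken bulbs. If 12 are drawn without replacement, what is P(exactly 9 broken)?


P(X=9) = C(23,9)*C(4,3) / C(27,12)
= 817190*4 / 17383860
= 3268760/17383860 = 22/117

22/117


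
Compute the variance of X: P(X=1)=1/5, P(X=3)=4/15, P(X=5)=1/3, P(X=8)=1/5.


E[X] = 64/15, E[X^2] = 356/15
Var(X) = E[X^2] - (E[X])^2 = 356/15 - (64/15)^2 = 1244/225

1244/225


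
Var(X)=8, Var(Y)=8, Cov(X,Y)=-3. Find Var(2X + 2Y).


Var(2X + 2Y) = 2^2*Var(X) + 2^2*Var(Y) + 2*2*2*Cov(X,Y)
= 4*8 + 4*8 + 8*(-3)
= 32 + 32 - 24 = 40

40


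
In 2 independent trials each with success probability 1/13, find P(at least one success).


P(at least one) = 1 - P(none)
P(none) = (1 - 1/13)^2 = (12/13)^2 = 144/169
P(at least one) = 1 - 144/169 = 25/169

25/169


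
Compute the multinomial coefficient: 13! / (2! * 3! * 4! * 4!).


13! = 6227020800
Denominator: 2!=2 * 3!=6 * 4!=24 * 4!=24
Coefficient = 6227020800 / 6912 = 900900

900900


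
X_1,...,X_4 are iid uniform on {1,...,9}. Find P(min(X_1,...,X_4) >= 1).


P(min >= 1) = P(all X_i >= 1) = (P(X_1 >= 1))^4
= (9/9)^4 = 1^4 = 1

1


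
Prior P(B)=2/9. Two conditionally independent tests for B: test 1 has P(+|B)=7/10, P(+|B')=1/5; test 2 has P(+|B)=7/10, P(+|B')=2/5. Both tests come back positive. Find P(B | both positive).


After test 1: P(+) = 7/10*2/9 + 1/5*7/9 = 14/45
P(B|+) = (7/45)/(14/45) = 1/2
After test 2 (use post1 as new prior): P(+) = 7/10*1/2 + 2/5*1/2 = 11/20
P(B|+,+) = (7/20)/(11/20) = 7/11

7/11


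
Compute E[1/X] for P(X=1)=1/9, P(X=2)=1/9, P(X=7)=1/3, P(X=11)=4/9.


E[1/X] = sum(g(x)*P(x))
= 1*1/9 + 1/2*1/9 + 1/7*1/3 + 1/11*4/9
= 353/1386

353/1386


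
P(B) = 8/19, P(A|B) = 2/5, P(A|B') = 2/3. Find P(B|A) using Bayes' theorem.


P(A) = P(A|B)P(B) + P(A|B')P(B') = 2/5*8/19 + 2/3*11/19 = 158/285
P(B|A) = P(A|B)P(B)/P(A) = (16/95)/(158/285) = 24/79

24/79


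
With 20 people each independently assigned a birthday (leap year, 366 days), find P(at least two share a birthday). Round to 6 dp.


P(all different) = prod((366-i)/366 for i=0..19) = 0.589430
P(at least one match) = 1 - 0.589430 = 0.410570

0.410570


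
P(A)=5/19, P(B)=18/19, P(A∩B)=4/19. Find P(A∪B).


P(A∪B) = P(A) + P(B) - P(A∩B)
= 5/19 + 18/19 - 4/19 = 1

1


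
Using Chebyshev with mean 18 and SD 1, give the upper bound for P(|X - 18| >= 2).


k = 2/1 = 2
Chebyshev: P(|X-mu| >= k*sigma) <= 1/k^2 = 1/2^2 = 1/4

1/4


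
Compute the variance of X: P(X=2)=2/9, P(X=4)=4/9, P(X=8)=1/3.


E[X] = 44/9, E[X^2] = 88/3
Var(X) = E[X^2] - (E[X])^2 = 88/3 - (44/9)^2 = 440/81

440/81


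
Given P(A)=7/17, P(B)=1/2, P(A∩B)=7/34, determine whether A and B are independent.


P(A)*P(B) = 7/17*1/2 = 7/34
P(A∩B) = 7/34, which equals P(A)P(B), so independent

Yes, A and B are independent


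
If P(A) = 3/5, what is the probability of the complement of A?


P(A') = 1 - P(A) = 1 - 3/5 = 2/5

2/5


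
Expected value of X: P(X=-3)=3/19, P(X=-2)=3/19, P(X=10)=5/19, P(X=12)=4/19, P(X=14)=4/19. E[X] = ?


E[X] = sum(x * P(x))
= -3*3/19 - 2*3/19 + 10*5/19 + 12*4/19 + 14*4/19
= 139/19

139/19


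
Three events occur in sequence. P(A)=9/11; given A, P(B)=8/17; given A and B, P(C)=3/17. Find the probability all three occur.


P(A∩B∩C) = P(A) * P(B|A) * P(C|A∩B)
= 9/11 * 8/17 * 3/17
= 72/187 * 3/17 = 216/3179

216/3179


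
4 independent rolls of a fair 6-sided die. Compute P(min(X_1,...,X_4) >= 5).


P(min >= 5) = P(all X_i >= 5) = (P(X_1 >= 5))^4
= (2/6)^4 = (1/3)^4 = 1/81

1/81


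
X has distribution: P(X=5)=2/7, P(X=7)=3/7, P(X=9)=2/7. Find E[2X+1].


E[2X+1] = sum(g(x)*P(x))
= 11*2/7 + 15*3/7 + 19*2/7
= 15

15


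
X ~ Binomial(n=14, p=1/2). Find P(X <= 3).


P(X<=3) = P(X=0) + P(X=1) + P(X=2) + P(X=3)
= 1/16384 + 7/8192 + 91/16384 + 91/4096
= 235/8192

235/8192


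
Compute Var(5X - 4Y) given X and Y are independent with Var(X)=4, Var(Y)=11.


Independence => Cov(X,Y)=0
Var(5X - 4Y) = 5^2*Var(X) + (-4)^2*Var(Y)
= 25*4 + 16*11 = 276

276


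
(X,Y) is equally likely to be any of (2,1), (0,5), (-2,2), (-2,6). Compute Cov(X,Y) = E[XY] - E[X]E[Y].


E[X]=-1/2, E[Y]=7/2, E[XY]=-7/2
Cov(X,Y) = E[XY] - E[X]E[Y] = -7/2 + 1/2*7/2 = -7/4

-7/4


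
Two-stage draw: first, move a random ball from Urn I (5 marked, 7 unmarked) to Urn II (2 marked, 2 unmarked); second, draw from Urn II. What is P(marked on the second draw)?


P(transfer marked) = 5/12; P(transfer unmarked) = 7/12
If marked transferred: Urn II has 3 marked of 5, so P(marked|marked moved) = 3/5
If unmarked transferred: Urn II has 2 marked of 5, so P(marked|unmarked moved) = 2/5
By total probability: P(marked) = 5/12*3/5 + 7/12*2/5 = 29/60

29/60


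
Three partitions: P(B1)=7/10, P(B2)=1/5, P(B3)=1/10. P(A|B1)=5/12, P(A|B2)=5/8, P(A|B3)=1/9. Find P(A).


P(A) = P(A|B1)P(B1) + P(A|B2)P(B2) + P(A|B3)P(B3)
= 5/12*7/10 + 5/8*1/5 + 1/9*1/10
= 7/24 + 1/8 + 1/90 = 77/180

77/180


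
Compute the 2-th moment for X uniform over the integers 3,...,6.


E[X^2] = (1/4) * sum(x^2 for x=3..6)
= 86/4 = 43/2

43/2


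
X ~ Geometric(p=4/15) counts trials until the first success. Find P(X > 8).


P(X > 8) = P(first 8 trials all fail) = (1-p)^8 = (11/15)^8 = 214358881/2562890625

214358881/2562890625


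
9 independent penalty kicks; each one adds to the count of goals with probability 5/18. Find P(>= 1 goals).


P(at least one) = 1 - P(none)
P(none) = (1 - 5/18)^9 = (13/18)^9 = 10604499373/198359290368
P(at least one) = 1 - 10604499373/198359290368 = 187754790995/198359290368

187754790995/198359290368


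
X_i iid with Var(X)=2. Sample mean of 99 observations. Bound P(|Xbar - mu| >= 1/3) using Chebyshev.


Var(Xbar) = Var(X)/n = 2/99
Chebyshev: P(|Xbar-mu| >= 1/3) <= Var(Xbar)/(1/3)^2 = (2/99)/(1/9) = 2/11

2/11


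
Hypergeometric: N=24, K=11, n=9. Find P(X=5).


P(X=5) = C(11,5)*C(13,4) / C(24,9)
= 462*715 / 1307504
= 330330/1307504 = 15015/59432

15015/59432


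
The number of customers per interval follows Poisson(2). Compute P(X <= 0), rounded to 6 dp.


P(X<=0) = e^(-2)*2^0/0!
≈ 0.1353352832
≈ 0.135335

0.135335


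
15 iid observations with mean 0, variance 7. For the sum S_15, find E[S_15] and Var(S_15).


E[S_n] = n*mu = 15*0 = 0
Var(S_n) = n*sigma^2 = 15*7 = 105

E[S_15]=0, Var(S_15)=105


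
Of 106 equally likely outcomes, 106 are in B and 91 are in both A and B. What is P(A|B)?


P(A|B) = P(A∩B)/P(B) = (91/106)/(106/106) = 91/106

91/106


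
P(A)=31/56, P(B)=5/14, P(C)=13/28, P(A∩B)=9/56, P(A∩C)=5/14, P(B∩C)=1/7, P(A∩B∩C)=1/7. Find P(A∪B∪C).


P(A∪B∪C) = P(A)+P(B)+P(C) - P(AB)-P(AC)-P(BC) + P(ABC)
= 31/56+5/14+13/28 - 9/56-5/14-1/7 + 1/7
= 6/7

6/7


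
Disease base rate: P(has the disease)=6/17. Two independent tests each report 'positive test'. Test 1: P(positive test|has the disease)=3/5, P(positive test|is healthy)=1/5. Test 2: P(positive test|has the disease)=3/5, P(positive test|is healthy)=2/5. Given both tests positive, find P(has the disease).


After test 1: P(+) = 3/5*6/17 + 1/5*11/17 = 29/85
P(B|+) = (18/85)/(29/85) = 18/29
After test 2 (use post1 as new prior): P(+) = 3/5*18/29 + 2/5*11/29 = 76/145
P(B|+,+) = (54/145)/(76/145) = 27/38

27/38


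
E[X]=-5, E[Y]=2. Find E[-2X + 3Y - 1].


E[-2X + 3Y - 1] = -2*E[X] + 3*E[Y] - 1
= (-2)*(-5) + (3)*(2) + (-1)
= 10 + 6 - 1 = 15

15


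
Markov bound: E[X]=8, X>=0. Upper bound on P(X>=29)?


Markov: P(X >= a) <= E[X]/a
P(X >= 29) <= 8/29

8/29


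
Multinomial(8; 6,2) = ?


8! = 40320
Denominator: 6!=720 * 2!=2
Coefficient = 40320 / 1440 = 28

28


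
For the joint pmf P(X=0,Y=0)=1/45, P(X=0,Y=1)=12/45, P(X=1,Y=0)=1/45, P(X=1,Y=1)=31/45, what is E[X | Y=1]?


P(Y=1) = 43/45
E[X|Y=1] = (0*12 + 1*31)/43 = 31/43

31/43


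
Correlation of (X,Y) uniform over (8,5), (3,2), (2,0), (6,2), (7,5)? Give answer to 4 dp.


Cov(X,Y) = 4.0400, Var(X) = 5.3600, Var(Y) = 3.7600
rho = Cov/(sqrt(VarX)*sqrt(VarY)) = 0.8999

0.8999


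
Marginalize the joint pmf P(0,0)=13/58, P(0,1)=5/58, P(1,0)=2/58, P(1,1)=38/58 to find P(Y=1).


P(Y=1) = P(0,1)+P(1,1) = 5/58 + 38/58 = 43/58

43/58


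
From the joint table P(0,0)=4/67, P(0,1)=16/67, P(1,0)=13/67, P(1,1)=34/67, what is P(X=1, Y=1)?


Read from table: P(X=1, Y=1) = 34/67

34/67


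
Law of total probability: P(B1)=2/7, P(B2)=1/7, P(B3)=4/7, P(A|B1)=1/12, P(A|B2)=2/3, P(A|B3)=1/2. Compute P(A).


P(A) = P(A|B1)P(B1) + P(A|B2)P(B2) + P(A|B3)P(B3)
= 1/12*2/7 + 2/3*1/7 + 1/2*4/7
= 1/42 + 2/21 + 2/7 = 17/42

17/42


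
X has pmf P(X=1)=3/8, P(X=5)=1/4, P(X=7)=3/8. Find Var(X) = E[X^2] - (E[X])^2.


E[X] = 17/4, E[X^2] = 25
Var(X) = E[X^2] - (E[X])^2 = 25 - (17/4)^2 = 111/16

111/16


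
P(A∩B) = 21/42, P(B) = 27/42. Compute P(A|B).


P(A|B) = P(A∩B)/P(B) = (21/42)/(27/42) = 21/27 = 7/9

7/9


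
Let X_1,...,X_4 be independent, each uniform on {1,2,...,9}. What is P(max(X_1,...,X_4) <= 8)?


P(max <= 8) = P(all X_i <= 8) = (P(X_1 <= 8))^4
= (8/9)^4 = 4096/6561

4096/6561


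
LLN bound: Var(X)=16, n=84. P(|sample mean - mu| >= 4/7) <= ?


Var(Xbar) = Var(X)/n = 16/84
Chebyshev: P(|Xbar-mu| >= 4/7) <= Var(Xbar)/(4/7)^2 = (4/21)/(16/49) = 7/12

7/12


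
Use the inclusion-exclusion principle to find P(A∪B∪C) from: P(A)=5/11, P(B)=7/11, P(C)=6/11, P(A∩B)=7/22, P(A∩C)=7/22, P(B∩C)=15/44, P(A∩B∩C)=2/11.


P(A∪B∪C) = P(A)+P(B)+P(C) - P(AB)-P(AC)-P(BC) + P(ABC)
= 5/11+7/11+6/11 - 7/22-7/22-15/44 + 2/11
= 37/44

37/44


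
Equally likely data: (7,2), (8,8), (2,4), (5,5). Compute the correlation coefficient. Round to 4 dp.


Cov(X,Y) = 1.6250, Var(X) = 5.2500, Var(Y) = 4.6875
rho = Cov/(sqrt(VarX)*sqrt(VarY)) = 0.3276

0.3276


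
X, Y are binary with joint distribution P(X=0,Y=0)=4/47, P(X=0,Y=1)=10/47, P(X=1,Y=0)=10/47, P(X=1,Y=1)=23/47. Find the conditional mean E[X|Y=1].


P(Y=1) = 33/47
E[X|Y=1] = (0*10 + 1*23)/33 = 23/33

23/33


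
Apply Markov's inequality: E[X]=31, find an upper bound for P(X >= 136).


Markov: P(X >= a) <= E[X]/a
P(X >= 136) <= 31/136

31/136


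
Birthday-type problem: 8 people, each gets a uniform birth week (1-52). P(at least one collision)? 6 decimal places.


P(all different) = prod((52-i)/52 for i=0..7) = 0.567574
P(at least one match) = 1 - 0.567574 = 0.432426

0.432426


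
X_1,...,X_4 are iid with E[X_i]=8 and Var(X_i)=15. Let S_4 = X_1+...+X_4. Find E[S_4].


E[S_n] = n*E[X_1] = 4*8 = 32

32


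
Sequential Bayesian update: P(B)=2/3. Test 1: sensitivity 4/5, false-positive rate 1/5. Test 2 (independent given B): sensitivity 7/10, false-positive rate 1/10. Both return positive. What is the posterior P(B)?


After test 1: P(+) = 4/5*2/3 + 1/5*1/3 = 3/5
P(B|+) = (8/15)/(3/5) = 8/9
After test 2 (use post1 as new prior): P(+) = 7/10*8/9 + 1/10*1/9 = 19/30
P(B|+,+) = (28/45)/(19/30) = 56/57

56/57


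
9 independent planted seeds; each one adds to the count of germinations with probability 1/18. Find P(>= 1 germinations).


P(at least one) = 1 - P(none)
P(none) = (1 - 1/18)^9 = (17/18)^9 = 118587876497/198359290368
P(at least one) = 1 - 118587876497/198359290368 = 79771413871/198359290368

79771413871/198359290368


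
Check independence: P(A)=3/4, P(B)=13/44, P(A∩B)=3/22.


P(A)*P(B) = 3/4*13/44 = 39/176
P(A∩B) = 3/22 != 39/176, so not independent

No, A and B are not independent


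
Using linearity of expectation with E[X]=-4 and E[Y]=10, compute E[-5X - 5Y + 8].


E[-5X - 5Y + 8] = -5*E[X] - 5*E[Y] + 8
= (-5)*(-4) + (-5)*(10) + (8)
= 20 - 50 + 8 = -22

-22


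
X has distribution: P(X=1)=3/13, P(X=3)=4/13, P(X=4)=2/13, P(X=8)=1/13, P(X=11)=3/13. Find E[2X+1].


E[2X+1] = sum(g(x)*P(x))
= 3*3/13 + 7*4/13 + 9*2/13 + 17*1/13 + 23*3/13
= 141/13

141/13


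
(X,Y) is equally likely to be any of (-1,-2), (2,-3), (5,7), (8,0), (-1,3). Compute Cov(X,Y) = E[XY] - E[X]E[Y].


E[X]=13/5, E[Y]=1, E[XY]=28/5
Cov(X,Y) = E[XY] - E[X]E[Y] = 28/5 - 13/5*1 = 3

3


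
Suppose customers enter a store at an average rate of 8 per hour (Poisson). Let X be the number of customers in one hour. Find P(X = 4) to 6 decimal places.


P(X=4) = e^(-8) * 8^4 / 4!
≈ 0.0003354626279 * 4096 / 24
≈ 0.057252

0.057252


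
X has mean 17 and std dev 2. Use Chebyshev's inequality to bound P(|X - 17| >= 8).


k = 8/2 = 4
Chebyshev: P(|X-mu| >= k*sigma) <= 1/k^2 = 1/4^2 = 1/16

1/16


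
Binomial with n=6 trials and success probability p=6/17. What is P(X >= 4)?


P(X>=4) = P(X=4) + P(X=5) + P(X=6)
= 2352240/24137569 + 513216/24137569 + 46656/24137569
= 2912112/24137569

2912112/24137569


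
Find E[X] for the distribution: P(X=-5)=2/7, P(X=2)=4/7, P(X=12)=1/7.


E[X] = sum(x * P(x))
= -5*2/7 + 2*4/7 + 12*1/7
= 10/7

10/7


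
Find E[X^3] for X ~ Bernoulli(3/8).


For Bernoulli: X in {0,1}
E[X^3] = 0^3*(1-3/8) + 1^3*3/8 = 3/8

3/8


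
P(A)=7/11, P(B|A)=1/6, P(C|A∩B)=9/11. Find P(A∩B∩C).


P(A∩B∩C) = P(A) * P(B|A) * P(C|A∩B)
= 7/11 * 1/6 * 9/11
= 7/66 * 9/11 = 21/242

21/242


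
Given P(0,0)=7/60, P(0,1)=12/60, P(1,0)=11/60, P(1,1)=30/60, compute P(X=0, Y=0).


Read from table: P(X=0, Y=0) = 7/60

7/60


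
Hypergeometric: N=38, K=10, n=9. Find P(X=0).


P(X=0) = C(10,0)*C(28,9) / C(38,9)
= 1*6906900 / 163011640
= 6906900/163011640 = 31395/740962

31395/740962


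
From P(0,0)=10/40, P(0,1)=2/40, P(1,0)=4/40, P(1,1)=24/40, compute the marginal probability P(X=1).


P(X=1) = P(1,0)+P(1,1) = 4/40 + 24/40 = 28/40 = 7/10

7/10


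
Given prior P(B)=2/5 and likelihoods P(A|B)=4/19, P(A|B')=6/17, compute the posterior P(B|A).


P(A) = P(A|B)P(B) + P(A|B')P(B') = 4/19*2/5 + 6/17*3/5 = 478/1615
P(B|A) = P(A|B)P(B)/P(A) = (8/95)/(478/1615) = 68/239

68/239


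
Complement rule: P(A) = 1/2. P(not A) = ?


P(A') = 1 - P(A) = 1 - 1/2 = 1/2

1/2


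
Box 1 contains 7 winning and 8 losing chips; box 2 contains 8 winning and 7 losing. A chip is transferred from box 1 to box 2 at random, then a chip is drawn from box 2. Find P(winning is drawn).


P(transfer winning) = 7/15; P(transfer losing) = 8/15
If winning transferred: Urn II has 9 winning of 16, so P(winning|winning moved) = 9/16
If losing transferred: Urn II has 8 winning of 16, so P(winning|losing moved) = 1/2
By total probability: P(winning) = 7/15*9/16 + 8/15*1/2 = 127/240

127/240


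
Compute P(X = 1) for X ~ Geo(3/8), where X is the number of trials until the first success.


P(X=1) = (1-p)^0 * p = (5/8)^0 * 3/8
= 1 * 3/8 = 3/8

3/8


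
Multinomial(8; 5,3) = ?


8! = 40320
Denominator: 5!=120 * 3!=6
Coefficient = 40320 / 720 = 56

56


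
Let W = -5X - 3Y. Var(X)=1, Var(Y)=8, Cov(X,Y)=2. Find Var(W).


Var(-5X - 3Y) = (-5)^2*Var(X) + (-3)^2*Var(Y) + 2*(-5)*(-3)*Cov(X,Y)
= 25*1 + 9*8 + 30*2
= 25 + 72 + 60 = 157

157


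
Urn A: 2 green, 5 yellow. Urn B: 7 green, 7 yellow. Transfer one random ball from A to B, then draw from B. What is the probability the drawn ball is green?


P(transfer green) = 2/7; P(transfer yellow) = 5/7
If green transferred: Urn II has 8 green of 15, so P(green|green moved) = 8/15
If yellow transferred: Urn II has 7 green of 15, so P(green|yellow moved) = 7/15
By total probability: P(green) = 2/7*8/15 + 5/7*7/15 = 17/35

17/35


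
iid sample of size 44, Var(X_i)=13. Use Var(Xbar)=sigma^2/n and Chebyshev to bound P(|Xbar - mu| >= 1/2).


Var(Xbar) = Var(X)/n = 13/44
Chebyshev: P(|Xbar-mu| >= 1/2) <= Var(Xbar)/(1/2)^2 = (13/44)/(1/4) = 13/11
Bound exceeds 1, so trivial bound: 1

1


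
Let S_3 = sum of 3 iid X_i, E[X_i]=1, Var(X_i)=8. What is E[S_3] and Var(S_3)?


E[S_n] = n*mu = 3*1 = 3
Var(S_n) = n*sigma^2 = 3*8 = 24

E[S_3]=3, Var(S_3)=24


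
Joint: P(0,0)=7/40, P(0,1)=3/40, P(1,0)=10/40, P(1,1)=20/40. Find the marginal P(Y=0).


P(Y=0) = P(0,0)+P(1,0) = 7/40 + 10/40 = 17/40

17/40


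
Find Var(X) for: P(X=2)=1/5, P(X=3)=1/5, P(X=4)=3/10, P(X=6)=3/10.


E[X] = 4, E[X^2] = 91/5
Var(X) = E[X^2] - (E[X])^2 = 91/5 - (4)^2 = 11/5

11/5


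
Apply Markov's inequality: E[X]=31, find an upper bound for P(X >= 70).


Markov: P(X >= a) <= E[X]/a
P(X >= 70) <= 31/70

31/70


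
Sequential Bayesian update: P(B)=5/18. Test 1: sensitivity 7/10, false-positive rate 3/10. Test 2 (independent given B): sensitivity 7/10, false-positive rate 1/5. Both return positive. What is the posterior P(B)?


After test 1: P(+) = 7/10*5/18 + 3/10*13/18 = 37/90
P(B|+) = (7/36)/(37/90) = 35/74
After test 2 (use post1 as new prior): P(+) = 7/10*35/74 + 1/5*39/74 = 323/740
P(B|+,+) = (49/148)/(323/740) = 245/323

245/323


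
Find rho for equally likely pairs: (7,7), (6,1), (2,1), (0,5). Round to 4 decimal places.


Cov(X,Y) = 1.1250, Var(X) = 8.1875, Var(Y) = 6.7500
rho = Cov/(sqrt(VarX)*sqrt(VarY)) = 0.1513

0.1513


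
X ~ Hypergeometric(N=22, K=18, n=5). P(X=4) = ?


P(X=4) = C(18,4)*C(4,1) / C(22,5)
= 3060*4 / 26334
= 12240/26334 = 680/1463

680/1463


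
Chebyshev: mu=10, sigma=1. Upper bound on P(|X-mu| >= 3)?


k = 3/1 = 3
Chebyshev: P(|X-mu| >= k*sigma) <= 1/k^2 = 1/3^2 = 1/9

1/9


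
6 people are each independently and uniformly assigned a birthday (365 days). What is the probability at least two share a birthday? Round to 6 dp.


P(all different) = prod((365-i)/365 for i=0..5) = 0.959538
P(at least one match) = 1 - 0.959538 = 0.040462

0.040462


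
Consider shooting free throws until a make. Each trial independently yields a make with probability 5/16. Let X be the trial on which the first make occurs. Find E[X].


For geometric (trials until first success), E[X] = 1/p = 1/(5/16) = 16/5

16/5


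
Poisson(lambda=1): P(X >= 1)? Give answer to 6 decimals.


P(X>=1) = 1 - P(X<=0) = 1 - (e^(-1)*1^0/0!)
≈ 1 - 0.3678794412 = 0.6321205588
≈ 0.632121

0.632121


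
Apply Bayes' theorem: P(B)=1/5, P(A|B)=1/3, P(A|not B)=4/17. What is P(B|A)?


P(A) = P(A|B)P(B) + P(A|B')P(B') = 1/3*1/5 + 4/17*4/5 = 13/51
P(B|A) = P(A|B)P(B)/P(A) = (1/15)/(13/51) = 17/65

17/65


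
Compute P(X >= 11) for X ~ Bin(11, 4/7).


P(X>=11) = P(X=11)
= 4194304/1977326743
= 4194304/1977326743

4194304/1977326743


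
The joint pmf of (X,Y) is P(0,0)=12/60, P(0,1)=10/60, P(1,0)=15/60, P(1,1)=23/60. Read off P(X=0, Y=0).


Read from table: P(X=0, Y=0) = 12/60 = 1/5

1/5


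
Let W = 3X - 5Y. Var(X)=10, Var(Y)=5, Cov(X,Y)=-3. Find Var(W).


Var(3X - 5Y) = 3^2*Var(X) + (-5)^2*Var(Y) + 2*3*(-5)*Cov(X,Y)
= 9*10 + 25*5 - 30*(-3)
= 90 + 125 + 90 = 305

305


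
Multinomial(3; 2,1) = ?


3! = 6
Denominator: 2!=2 * 1!=1
Coefficient = 6 / 2 = 3

3


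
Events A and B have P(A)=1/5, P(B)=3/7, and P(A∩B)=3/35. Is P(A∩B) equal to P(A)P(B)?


P(A)*P(B) = 1/5*3/7 = 3/35
P(A∩B) = 3/35, which equals P(A)P(B), so independent

Yes, A and B are independent


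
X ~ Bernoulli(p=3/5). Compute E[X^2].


For Bernoulli: X in {0,1}
E[X^2] = 0^2*(1-3/5) + 1^2*3/5 = 3/5

3/5


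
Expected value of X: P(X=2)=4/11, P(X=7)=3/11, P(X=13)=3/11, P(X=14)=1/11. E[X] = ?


E[X] = sum(x * P(x))
= 2*4/11 + 7*3/11 + 13*3/11 + 14*1/11
= 82/11

82/11


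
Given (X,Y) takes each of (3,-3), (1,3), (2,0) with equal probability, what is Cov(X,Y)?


E[X]=2, E[Y]=0, E[XY]=-2
Cov(X,Y) = E[XY] - E[X]E[Y] = -2 - 2*0 = -2

-2


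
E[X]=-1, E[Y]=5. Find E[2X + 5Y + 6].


E[2X + 5Y + 6] = 2*E[X] + 5*E[Y] + 6
= (2)*(-1) + (5)*(5) + (6)
= -2 + 25 + 6 = 29

29


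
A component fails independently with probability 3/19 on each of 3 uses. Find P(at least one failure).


P(at least one) = 1 - P(none)
P(none) = (1 - 3/19)^3 = (16/19)^3 = 4096/6859
P(at least one) = 1 - 4096/6859 = 2763/6859

2763/6859


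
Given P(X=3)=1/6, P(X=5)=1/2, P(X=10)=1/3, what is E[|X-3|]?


E[|X-3|] = sum(g(x)*P(x))
= 0*1/6 + 2*1/2 + 7*1/3
= 10/3

10/3


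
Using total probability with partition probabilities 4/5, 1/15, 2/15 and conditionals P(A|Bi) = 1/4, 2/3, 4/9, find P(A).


P(A) = P(A|B1)P(B1) + P(A|B2)P(B2) + P(A|B3)P(B3)
= 1/4*4/5 + 2/3*1/15 + 4/9*2/15
= 1/5 + 2/45 + 8/135 = 41/135

41/135


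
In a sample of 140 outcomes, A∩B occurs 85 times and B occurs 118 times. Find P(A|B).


P(A|B) = P(A∩B)/P(B) = (85/140)/(118/140) = 85/118

85/118


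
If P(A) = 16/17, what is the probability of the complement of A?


P(A') = 1 - P(A) = 1 - 16/17 = 1/17

1/17


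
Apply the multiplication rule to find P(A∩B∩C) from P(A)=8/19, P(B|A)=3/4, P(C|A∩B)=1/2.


P(A∩B∩C) = P(A) * P(B|A) * P(C|A∩B)
= 8/19 * 3/4 * 1/2
= 6/19 * 1/2 = 3/19

3/19
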